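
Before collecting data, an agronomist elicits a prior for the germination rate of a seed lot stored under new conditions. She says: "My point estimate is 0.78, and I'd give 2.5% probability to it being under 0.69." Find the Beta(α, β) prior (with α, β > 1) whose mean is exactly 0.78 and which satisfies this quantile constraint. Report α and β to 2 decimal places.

α ≈ 71.17, β ≈ 20.07

With mean 0.78 fixed, write α = 0.78s, β = 0.22s where s = α+β.
Need P(θ < 0.69) = 0.025 under Beta(0.78s, 0.22s). Normal approximation: (q−m)/√(m(1−m)/s) ≈ z_{0.025} = -1.96, so s ≈ 0.78·0.22·(-1.96)²/(0.69−0.78)² = 81.4.
At s = 81.4: P(θ<0.69) ≈ 0.032. Adjusting to match 0.025 gives s ≈ 91.24.
So α = 0.78·91.24 ≈ 71.17, β = 0.22·91.24 ≈ 20.07.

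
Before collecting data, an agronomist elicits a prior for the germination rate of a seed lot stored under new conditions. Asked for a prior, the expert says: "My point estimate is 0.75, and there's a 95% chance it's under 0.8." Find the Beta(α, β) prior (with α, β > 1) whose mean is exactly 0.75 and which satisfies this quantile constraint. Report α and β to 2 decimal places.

With mean 0.75 fixed, write α = 0.75s, β = 0.25s where s = α+β.
Need P(θ < 0.8) = 0.95 under Beta(0.75s, 0.25s). Normal approximation: (q−m)/√(m(1−m)/s) ≈ z_{0.95} = 1.64, so s ≈ 0.75·0.25·(1.64)²/(0.8−0.75)² = 202.9.
At s = 202.9: P(θ<0.8) ≈ 0.956. Adjusting to match 0.95 gives s ≈ 190.10.
So α = 0.75·190.10 ≈ 142.57, β = 0.25·190.10 ≈ 47.52.

α ≈ 142.57, β ≈ 47.52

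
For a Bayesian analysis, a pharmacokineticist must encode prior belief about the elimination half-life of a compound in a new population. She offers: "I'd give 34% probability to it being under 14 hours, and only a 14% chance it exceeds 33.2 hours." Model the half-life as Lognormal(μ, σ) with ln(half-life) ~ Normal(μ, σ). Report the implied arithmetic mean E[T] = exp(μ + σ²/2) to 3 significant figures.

E[T] ≈ 21 hours

If T ~ Lognormal(μ,σ) then ln T ~ Normal(μ,σ), so the p-quantile of ln T is μ + z_p·σ.
ln(14) = 2.639 and ln(33.2) = 3.503; z_{0.34} = -0.4125, z_{0.86} = 1.08.
σ = (3.503 − 2.639)/(1.08 − (-0.4125)) = 0.578.
μ = 2.639 − (-0.4125)·0.578 = 2.878.
E[T] = exp(μ + σ²/2) = exp(2.878 + 0.1673) = 21 hours.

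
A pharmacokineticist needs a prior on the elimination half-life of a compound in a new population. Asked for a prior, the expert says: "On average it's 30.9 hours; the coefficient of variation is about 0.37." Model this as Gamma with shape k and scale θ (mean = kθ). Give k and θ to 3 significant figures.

For Gamma(k, scale θ): mean = kθ, variance = kθ², so CV = 1/√k.
CV = 0.37, hence k = 1/CV² = 7.3.
Then θ = mean/k = 30.9/7.3 = 4.23.

k ≈ 7.3, θ ≈ 4.23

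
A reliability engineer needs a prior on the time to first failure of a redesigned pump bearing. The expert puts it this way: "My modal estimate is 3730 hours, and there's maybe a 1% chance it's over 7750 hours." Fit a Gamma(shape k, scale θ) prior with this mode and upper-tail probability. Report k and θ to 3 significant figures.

Gamma(k,θ) with k>1 has mode (k−1)θ, so θ = 3730/(k−1).
Need P(X < 7750) = 0.99 with θ tied to k this way. Start at k = 2, θ = 3730: P(X<7750) ≈ 0.615.
Too low — raise k to concentrate. Iterating converges to k ≈ 10.1.
Then θ = 3730/(10.1−1) ≈ 409.

k ≈ 10.1, θ ≈ 409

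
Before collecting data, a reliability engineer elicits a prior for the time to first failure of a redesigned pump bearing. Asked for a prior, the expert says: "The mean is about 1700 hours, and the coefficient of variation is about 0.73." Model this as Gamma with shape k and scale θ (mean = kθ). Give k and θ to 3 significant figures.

k ≈ 1.88, θ ≈ 906

For Gamma(k, scale θ): mean = kθ, variance = kθ², so CV = 1/√k.
CV = 0.73, hence k = 1/CV² = 1.88.
Then θ = mean/k = 1700/1.88 = 906.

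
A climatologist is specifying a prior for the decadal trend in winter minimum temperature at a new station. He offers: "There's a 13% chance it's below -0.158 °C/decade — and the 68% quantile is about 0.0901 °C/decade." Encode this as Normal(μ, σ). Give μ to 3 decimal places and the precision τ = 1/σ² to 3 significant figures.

For Normal(μ,σ), the p-quantile is μ + z_p·σ. Here z_{0.13} = -1.126, z_{0.68} = 0.4677.
So -0.158 = μ − 1.126σ and 0.0901 = μ + 0.4677σ.
Subtracting: σ = (0.0901 − -0.158)/(0.4677 − (-1.126)) = 0.156.
Then μ = -0.158 − (-1.126)·0.156 = 0.017.
Precision τ = 1/σ² = 1/0.1556² = 41.3.

μ = 0.017, τ = 41.3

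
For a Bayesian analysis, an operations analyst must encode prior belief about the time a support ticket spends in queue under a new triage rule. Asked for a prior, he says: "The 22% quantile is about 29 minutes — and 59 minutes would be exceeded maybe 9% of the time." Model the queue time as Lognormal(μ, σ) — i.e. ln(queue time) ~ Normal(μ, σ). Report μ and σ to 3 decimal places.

μ ≈ 3.627, σ ≈ 0.336

If T ~ Lognormal(μ,σ) then ln T ~ Normal(μ,σ), so the p-quantile of ln T is μ + z_p·σ.
ln(29) = 3.367 and ln(59) = 4.078; z_{0.22} = -0.7722, z_{0.91} = 1.341.
σ = (4.078 − 3.367)/(1.341 − (-0.7722)) = 0.336.
μ = 3.367 − (-0.7722)·0.336 = 3.627.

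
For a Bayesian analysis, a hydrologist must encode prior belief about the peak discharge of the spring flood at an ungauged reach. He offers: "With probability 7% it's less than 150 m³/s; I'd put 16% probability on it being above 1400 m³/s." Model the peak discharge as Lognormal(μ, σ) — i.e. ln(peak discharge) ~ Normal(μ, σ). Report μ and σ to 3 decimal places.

μ ≈ 6.345, σ ≈ 0.904

If T ~ Lognormal(μ,σ) then ln T ~ Normal(μ,σ), so the p-quantile of ln T is μ + z_p·σ.
ln(150) = 5.011 and ln(1400) = 7.244; z_{0.07} = -1.476, z_{0.84} = 0.9945.
σ = (7.244 − 5.011)/(0.9945 − (-1.476)) = 0.904.
μ = 5.011 − (-1.476)·0.904 = 6.345.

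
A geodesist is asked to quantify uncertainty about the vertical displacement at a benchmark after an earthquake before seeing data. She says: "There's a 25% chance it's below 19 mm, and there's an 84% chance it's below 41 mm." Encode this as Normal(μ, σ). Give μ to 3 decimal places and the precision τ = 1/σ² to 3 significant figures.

The p-quantile of Normal(μ,σ) is μ + z_p·σ, with z_{0.25} = -0.6745 and z_{0.84} = 0.9945.
Eliminate σ: μ = (z₂·x₁ − z₁·x₂)/(z₂ − z₁) = (0.9945·19 − (-0.6745)·41)/1.669 = 27.891.
Then σ = (x₂ − x₁)/(z₂ − z₁) = (41 − 19)/1.669 = 13.182.
Precision τ = 1/σ² = 1/13.18² = 0.00575.

μ = 27.891, τ = 0.00575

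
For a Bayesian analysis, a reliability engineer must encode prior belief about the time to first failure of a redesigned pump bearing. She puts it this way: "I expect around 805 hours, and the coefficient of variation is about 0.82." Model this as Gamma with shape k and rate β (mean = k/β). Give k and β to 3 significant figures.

For Gamma(k, rate β): mean = k/β, variance = k/β², so CV = 1/√k.
CV = 0.82, hence k = 1/CV² = 1.49.
Then β = k/mean = 1.49/805 = 0.00185.

k ≈ 1.49, β ≈ 0.00185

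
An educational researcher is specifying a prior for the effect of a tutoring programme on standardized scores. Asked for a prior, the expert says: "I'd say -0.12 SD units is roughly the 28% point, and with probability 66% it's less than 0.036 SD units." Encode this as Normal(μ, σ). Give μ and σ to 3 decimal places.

For Normal(μ,σ), the p-quantile is μ + z_p·σ. Here z_{0.28} = -0.5828, z_{0.66} = 0.4125.
So -0.12 = μ − 0.5828σ and 0.036 = μ + 0.4125σ.
Subtracting: σ = (0.036 − -0.12)/(0.4125 − (-0.5828)) = 0.157.
Then μ = -0.12 − (-0.5828)·0.157 = -0.029.

μ = -0.029, σ = 0.157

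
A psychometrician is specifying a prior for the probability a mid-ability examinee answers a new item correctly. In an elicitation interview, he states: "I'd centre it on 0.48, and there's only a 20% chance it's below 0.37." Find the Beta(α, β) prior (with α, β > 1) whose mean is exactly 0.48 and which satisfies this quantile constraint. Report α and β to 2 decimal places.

α ≈ 7.11, β ≈ 7.70

With mean 0.48 fixed, write α = 0.48s, β = 0.52s where s = α+β.
Need P(θ < 0.37) = 0.2 under Beta(0.48s, 0.52s). Normal approximation: (q−m)/√(m(1−m)/s) ≈ z_{0.2} = -0.842, so s ≈ 0.48·0.52·(-0.842)²/(0.37−0.48)² = 14.6.
At s = 14.6: P(θ<0.37) ≈ 0.202. Adjusting to match 0.2 gives s ≈ 14.80.
So α = 0.48·14.80 ≈ 7.11, β = 0.52·14.80 ≈ 7.70.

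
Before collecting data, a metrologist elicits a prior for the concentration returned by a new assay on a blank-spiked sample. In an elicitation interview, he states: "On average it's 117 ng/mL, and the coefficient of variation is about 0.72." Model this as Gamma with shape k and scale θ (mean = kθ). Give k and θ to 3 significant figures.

For Gamma(k, scale θ): mean = kθ, variance = kθ², so CV = 1/√k.
CV = 0.72, hence k = 1/CV² = 1.93.
Then θ = mean/k = 117/1.93 = 60.7.

k ≈ 1.93, θ ≈ 60.7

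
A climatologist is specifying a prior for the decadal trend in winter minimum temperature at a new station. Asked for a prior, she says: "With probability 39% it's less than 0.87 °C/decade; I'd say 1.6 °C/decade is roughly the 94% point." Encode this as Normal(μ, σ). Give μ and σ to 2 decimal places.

μ = 0.98, σ = 0.40

The p-quantile of Normal(μ,σ) is μ + z_p·σ, with z_{0.39} = -0.2793 and z_{0.94} = 1.555.
Eliminate σ: μ = (z₂·x₁ − z₁·x₂)/(z₂ − z₁) = (1.555·0.87 − (-0.2793)·1.6)/1.834 = 0.98.
Then σ = (x₂ − x₁)/(z₂ − z₁) = (1.6 − 0.87)/1.834 = 0.40.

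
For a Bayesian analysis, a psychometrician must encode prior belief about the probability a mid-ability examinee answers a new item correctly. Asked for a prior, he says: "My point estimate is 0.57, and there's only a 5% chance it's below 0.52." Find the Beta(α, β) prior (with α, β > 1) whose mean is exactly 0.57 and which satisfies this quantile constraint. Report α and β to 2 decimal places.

α ≈ 152.51, β ≈ 115.05

With mean 0.57 fixed, write α = 0.57s, β = 0.43s where s = α+β.
Need P(θ < 0.52) = 0.05 under Beta(0.57s, 0.43s). Normal approximation: (q−m)/√(m(1−m)/s) ≈ z_{0.05} = -1.64, so s ≈ 0.57·0.43·(-1.64)²/(0.52−0.57)² = 265.3.
At s = 265.3: P(θ<0.52) ≈ 0.051. Adjusting to match 0.05 gives s ≈ 267.57.
So α = 0.57·267.57 ≈ 152.51, β = 0.43·267.57 ≈ 115.05.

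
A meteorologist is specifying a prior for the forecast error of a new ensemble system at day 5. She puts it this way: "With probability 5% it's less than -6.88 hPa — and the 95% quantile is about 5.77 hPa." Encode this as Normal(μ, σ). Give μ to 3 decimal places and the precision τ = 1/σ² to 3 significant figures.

The p-quantile of Normal(μ,σ) is μ + z_p·σ, with z_{0.05} = -1.645 and z_{0.95} = 1.645.
Eliminate σ: μ = (z₂·x₁ − z₁·x₂)/(z₂ − z₁) = (1.645·-6.88 − (-1.645)·5.77)/3.29 = -0.555.
Then σ = (x₂ − x₁)/(z₂ − z₁) = (5.77 − -6.88)/3.29 = 3.845.
Precision τ = 1/σ² = 1/3.845² = 0.0676.

μ = -0.555, τ = 0.0676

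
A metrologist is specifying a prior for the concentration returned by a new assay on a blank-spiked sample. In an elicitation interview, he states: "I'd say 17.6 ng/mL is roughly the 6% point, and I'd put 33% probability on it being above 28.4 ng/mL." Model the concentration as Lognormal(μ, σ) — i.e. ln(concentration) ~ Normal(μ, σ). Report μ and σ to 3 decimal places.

If T ~ Lognormal(μ,σ) then ln T ~ Normal(μ,σ), so the p-quantile of ln T is μ + z_p·σ.
ln(17.6) = 2.868 and ln(28.4) = 3.346; z_{0.06} = -1.555, z_{0.67} = 0.4399.
σ = (3.346 − 2.868)/(0.4399 − (-1.555)) = 0.240.
μ = 2.868 − (-1.555)·0.240 = 3.241.

μ ≈ 3.241, σ ≈ 0.240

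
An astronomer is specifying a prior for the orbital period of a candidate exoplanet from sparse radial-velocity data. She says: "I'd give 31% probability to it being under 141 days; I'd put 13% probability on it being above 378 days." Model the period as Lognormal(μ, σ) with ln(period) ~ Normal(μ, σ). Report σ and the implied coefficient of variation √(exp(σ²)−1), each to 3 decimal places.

σ ≈ 0.608, CV ≈ 0.669

If T ~ Lognormal(μ,σ) then ln T ~ Normal(μ,σ), so the p-quantile of ln T is μ + z_p·σ.
ln(141) = 4.949 and ln(378) = 5.935; z_{0.31} = -0.4959, z_{0.87} = 1.126.
σ = (5.935 − 4.949)/(1.126 − (-0.4959)) = 0.608.
μ = 4.949 − (-0.4959)·0.608 = 5.250.
CV = √(exp(σ²)−1) = √(exp(0.3695)−1) = 0.669.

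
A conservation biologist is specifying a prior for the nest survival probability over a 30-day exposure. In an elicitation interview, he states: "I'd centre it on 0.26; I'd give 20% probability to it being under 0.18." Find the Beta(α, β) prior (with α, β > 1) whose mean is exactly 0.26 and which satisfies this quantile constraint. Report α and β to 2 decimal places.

With mean 0.26 fixed, write α = 0.26s, β = 0.74s where s = α+β.
Need P(θ < 0.18) = 0.2 under Beta(0.26s, 0.74s). Normal approximation: (q−m)/√(m(1−m)/s) ≈ z_{0.2} = -0.842, so s ≈ 0.26·0.74·(-0.842)²/(0.18−0.26)² = 21.3.
At s = 21.3: P(θ<0.18) ≈ 0.205. Adjusting to match 0.2 gives s ≈ 22.08.
So α = 0.26·22.08 ≈ 5.74, β = 0.74·22.08 ≈ 16.34.

α ≈ 5.74, β ≈ 16.34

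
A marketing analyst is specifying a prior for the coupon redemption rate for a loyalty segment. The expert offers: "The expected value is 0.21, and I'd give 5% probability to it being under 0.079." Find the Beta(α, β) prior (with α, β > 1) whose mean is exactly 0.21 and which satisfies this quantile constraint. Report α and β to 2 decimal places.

α ≈ 3.96, β ≈ 14.91

With mean 0.21 fixed, write α = 0.21s, β = 0.79s where s = α+β.
Need P(θ < 0.079) = 0.05 under Beta(0.21s, 0.79s). Normal approximation: (q−m)/√(m(1−m)/s) ≈ z_{0.05} = -1.64, so s ≈ 0.21·0.79·(-1.64)²/(0.079−0.21)² = 26.2.
At s = 26.2: P(θ<0.079) ≈ 0.024. Adjusting to match 0.05 gives s ≈ 18.87.
So α = 0.21·18.87 ≈ 3.96, β = 0.79·18.87 ≈ 14.91.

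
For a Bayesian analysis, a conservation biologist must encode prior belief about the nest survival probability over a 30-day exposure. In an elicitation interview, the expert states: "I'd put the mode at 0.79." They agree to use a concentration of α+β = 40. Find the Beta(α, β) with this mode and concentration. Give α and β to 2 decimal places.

For α,β > 1 the Beta mode is (α−1)/(α+β−2). With α+β = 40, the mode is (α−1)/38.
Set (α−1)/38 = 0.79 → α = 1 + 0.79·38 = 31.02.
β = 40 − α = 8.98.

α = 31.02, β = 8.98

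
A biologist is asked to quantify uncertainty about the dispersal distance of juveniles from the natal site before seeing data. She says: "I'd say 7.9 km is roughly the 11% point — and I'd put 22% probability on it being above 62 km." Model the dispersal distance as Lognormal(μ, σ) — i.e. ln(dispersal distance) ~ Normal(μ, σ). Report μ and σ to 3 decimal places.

μ ≈ 3.331, σ ≈ 1.031

If T ~ Lognormal(μ,σ) then ln T ~ Normal(μ,σ), so the p-quantile of ln T is μ + z_p·σ.
ln(7.9) = 2.067 and ln(62) = 4.127; z_{0.11} = -1.227, z_{0.78} = 0.7722.
σ = (4.127 − 2.067)/(0.7722 − (-1.227)) = 1.031.
μ = 2.067 − (-1.227)·1.031 = 3.331.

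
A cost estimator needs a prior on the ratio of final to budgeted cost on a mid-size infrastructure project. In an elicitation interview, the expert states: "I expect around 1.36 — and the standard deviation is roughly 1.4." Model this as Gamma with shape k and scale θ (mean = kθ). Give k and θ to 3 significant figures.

For Gamma(k, scale θ): mean = kθ, variance = kθ², so CV = 1/√k.
CV = SD/mean = 1.4/1.36 = 1.029, hence k = 1/CV² = 0.944.
Then θ = mean/k = 1.36/0.944 = 1.44.

k ≈ 0.944, θ ≈ 1.44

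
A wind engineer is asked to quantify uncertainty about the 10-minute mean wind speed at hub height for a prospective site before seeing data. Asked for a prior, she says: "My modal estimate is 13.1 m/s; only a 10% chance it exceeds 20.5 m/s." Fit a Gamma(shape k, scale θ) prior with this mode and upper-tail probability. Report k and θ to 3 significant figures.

k ≈ 10.3, θ ≈ 1.4

Gamma(k,θ) with k>1 has mode (k−1)θ, so θ = 13.1/(k−1).
Need P(X < 20.5) = 0.9 with θ tied to k this way. Start at k = 2, θ = 13.1: P(X<20.5) ≈ 0.464.
Too low — raise k to concentrate. Iterating converges to k ≈ 10.3.
Then θ = 13.1/(10.3−1) ≈ 1.4.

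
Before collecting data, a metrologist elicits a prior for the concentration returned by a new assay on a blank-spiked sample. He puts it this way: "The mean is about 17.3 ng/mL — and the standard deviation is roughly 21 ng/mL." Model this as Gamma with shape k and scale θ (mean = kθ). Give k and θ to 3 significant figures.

For Gamma(k, scale θ): mean = kθ, variance = kθ², so CV = 1/√k.
CV = SD/mean = 21/17.3 = 1.214, hence k = 1/CV² = 0.679.
Then θ = mean/k = 17.3/0.679 = 25.5.

k ≈ 0.679, θ ≈ 25.5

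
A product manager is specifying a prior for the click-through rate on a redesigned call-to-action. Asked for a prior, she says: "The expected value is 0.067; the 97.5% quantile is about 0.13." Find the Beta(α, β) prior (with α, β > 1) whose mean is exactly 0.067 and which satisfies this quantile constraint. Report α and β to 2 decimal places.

α ≈ 5.48, β ≈ 76.26

With mean 0.067 fixed, write α = 0.067s, β = 0.933s where s = α+β.
Need P(θ < 0.13) = 0.975 under Beta(0.067s, 0.933s). Normal approximation: (q−m)/√(m(1−m)/s) ≈ z_{0.975} = 1.96, so s ≈ 0.067·0.933·(1.96)²/(0.13−0.067)² = 60.5.
At s = 60.5: P(θ<0.13) ≈ 0.957. Adjusting to match 0.975 gives s ≈ 81.74.
So α = 0.067·81.74 ≈ 5.48, β = 0.933·81.74 ≈ 76.26.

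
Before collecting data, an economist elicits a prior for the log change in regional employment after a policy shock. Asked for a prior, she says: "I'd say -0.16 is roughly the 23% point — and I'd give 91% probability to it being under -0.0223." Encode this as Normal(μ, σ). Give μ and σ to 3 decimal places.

μ = -0.111, σ = 0.066

The p-quantile of Normal(μ,σ) is μ + z_p·σ, with z_{0.23} = -0.7388 and z_{0.91} = 1.341.
Eliminate σ: μ = (z₂·x₁ − z₁·x₂)/(z₂ − z₁) = (1.341·-0.16 − (-0.7388)·-0.0223)/2.08 = -0.111.
Then σ = (x₂ − x₁)/(z₂ − z₁) = (-0.0223 − -0.16)/2.08 = 0.066.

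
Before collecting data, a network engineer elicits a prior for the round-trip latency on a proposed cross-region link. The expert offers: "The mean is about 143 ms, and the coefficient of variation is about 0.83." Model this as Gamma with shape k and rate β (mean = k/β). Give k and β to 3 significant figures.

For Gamma(k, rate β): mean = k/β, variance = k/β², so CV = 1/√k.
CV = 0.83, hence k = 1/CV² = 1.45.
Then β = k/mean = 1.45/143 = 0.0102.

k ≈ 1.45, β ≈ 0.0102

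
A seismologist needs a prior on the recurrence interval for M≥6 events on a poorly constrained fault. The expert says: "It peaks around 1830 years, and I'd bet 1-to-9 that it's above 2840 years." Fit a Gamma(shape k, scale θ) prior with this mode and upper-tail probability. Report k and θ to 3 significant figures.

k ≈ 10.7, θ ≈ 189

Gamma(k,θ) with k>1 has mode (k−1)θ, so θ = 1830/(k−1).
Need P(X < 2840) = 0.9 with θ tied to k this way. Start at k = 2, θ = 1830: P(X<2840) ≈ 0.459.
Too low — raise k to concentrate. Iterating converges to k ≈ 10.7.
Then θ = 1830/(10.7−1) ≈ 189.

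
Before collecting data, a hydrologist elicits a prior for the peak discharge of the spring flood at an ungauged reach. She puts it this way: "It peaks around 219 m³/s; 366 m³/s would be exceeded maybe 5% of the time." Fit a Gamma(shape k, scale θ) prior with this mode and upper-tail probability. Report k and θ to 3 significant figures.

Gamma(k,θ) with k>1 has mode (k−1)θ, so θ = 219/(k−1).
Need P(X < 366) = 0.95 with θ tied to k this way. Start at k = 2, θ = 219: P(X<366) ≈ 0.498.
Too low — raise k to concentrate. Iterating converges to k ≈ 11.6.
Then θ = 219/(11.6−1) ≈ 20.7.

k ≈ 11.6, θ ≈ 20.7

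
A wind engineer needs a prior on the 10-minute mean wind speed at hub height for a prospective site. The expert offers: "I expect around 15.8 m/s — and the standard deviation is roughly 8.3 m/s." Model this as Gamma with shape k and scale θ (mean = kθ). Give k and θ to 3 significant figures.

For Gamma(k, scale θ): mean = kθ, variance = kθ², so CV = 1/√k.
CV = SD/mean = 8.3/15.8 = 0.5253, hence k = 1/CV² = 3.62.
Then θ = mean/k = 15.8/3.62 = 4.36.

k ≈ 3.62, θ ≈ 4.36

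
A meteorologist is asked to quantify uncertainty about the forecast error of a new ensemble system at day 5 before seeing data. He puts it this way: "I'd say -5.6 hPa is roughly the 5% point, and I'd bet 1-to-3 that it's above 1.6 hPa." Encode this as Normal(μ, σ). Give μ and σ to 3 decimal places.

The p-quantile of Normal(μ,σ) is μ + z_p·σ, with z_{0.05} = -1.645 and z_{0.75} = 0.6745.
Eliminate σ: μ = (z₂·x₁ − z₁·x₂)/(z₂ − z₁) = (0.6745·-5.6 − (-1.645)·1.6)/2.319 = -0.494.
Then σ = (x₂ − x₁)/(z₂ − z₁) = (1.6 − -5.6)/2.319 = 3.104.

μ = -0.494, σ = 3.104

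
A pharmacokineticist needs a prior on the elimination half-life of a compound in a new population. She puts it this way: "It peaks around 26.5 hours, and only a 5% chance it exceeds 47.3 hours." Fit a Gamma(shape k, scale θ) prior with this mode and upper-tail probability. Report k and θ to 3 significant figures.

Gamma(k,θ) with k>1 has mode (k−1)θ, so θ = 26.5/(k−1).
Need P(X < 47.3) = 0.95 with θ tied to k this way. Start at k = 2, θ = 26.5: P(X<47.3) ≈ 0.533.
Too low — raise k to concentrate. Iterating converges to k ≈ 9.31.
Then θ = 26.5/(9.31−1) ≈ 3.19.

k ≈ 9.31, θ ≈ 3.19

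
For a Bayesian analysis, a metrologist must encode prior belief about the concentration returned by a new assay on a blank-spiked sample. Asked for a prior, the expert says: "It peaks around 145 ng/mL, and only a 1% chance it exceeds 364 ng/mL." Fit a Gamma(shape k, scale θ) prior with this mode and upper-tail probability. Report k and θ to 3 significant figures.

k ≈ 6.54, θ ≈ 26.2

Gamma(k,θ) with k>1 has mode (k−1)θ, so θ = 145/(k−1).
Need P(X < 364) = 0.99 with θ tied to k this way. Start at k = 2, θ = 145: P(X<364) ≈ 0.715.
Too low — raise k to concentrate. Iterating converges to k ≈ 6.54.
Then θ = 145/(6.54−1) ≈ 26.2.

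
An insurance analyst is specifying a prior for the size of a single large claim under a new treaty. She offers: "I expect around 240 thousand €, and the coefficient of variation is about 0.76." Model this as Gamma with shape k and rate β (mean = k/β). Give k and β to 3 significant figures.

For Gamma(k, rate β): mean = k/β, variance = k/β², so CV = 1/√k.
CV = 0.76, hence k = 1/CV² = 1.73.
Then β = k/mean = 1.73/240 = 0.00721.

k ≈ 1.73, β ≈ 0.00721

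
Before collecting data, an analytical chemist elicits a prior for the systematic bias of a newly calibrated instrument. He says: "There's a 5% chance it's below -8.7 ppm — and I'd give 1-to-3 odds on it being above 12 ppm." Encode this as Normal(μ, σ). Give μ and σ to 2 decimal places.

μ = 5.98, σ = 8.92

The p-quantile of Normal(μ,σ) is μ + z_p·σ, with z_{0.05} = -1.645 and z_{0.75} = 0.6745.
Eliminate σ: μ = (z₂·x₁ − z₁·x₂)/(z₂ − z₁) = (0.6745·-8.7 − (-1.645)·12)/2.319 = 5.98.
Then σ = (x₂ − x₁)/(z₂ − z₁) = (12 − -8.7)/2.319 = 8.92.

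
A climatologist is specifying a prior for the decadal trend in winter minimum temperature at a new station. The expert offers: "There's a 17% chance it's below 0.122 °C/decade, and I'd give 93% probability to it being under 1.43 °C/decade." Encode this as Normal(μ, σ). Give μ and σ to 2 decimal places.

μ = 0.64, σ = 0.54

The p-quantile of Normal(μ,σ) is μ + z_p·σ, with z_{0.17} = -0.9542 and z_{0.93} = 1.476.
Eliminate σ: μ = (z₂·x₁ − z₁·x₂)/(z₂ − z₁) = (1.476·0.122 − (-0.9542)·1.43)/2.43 = 0.64.
Then σ = (x₂ − x₁)/(z₂ − z₁) = (1.43 − 0.122)/2.43 = 0.54.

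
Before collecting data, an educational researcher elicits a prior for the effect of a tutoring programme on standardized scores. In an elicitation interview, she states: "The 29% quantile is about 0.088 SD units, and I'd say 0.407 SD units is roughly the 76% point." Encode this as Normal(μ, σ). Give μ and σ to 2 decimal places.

μ = 0.23, σ = 0.25

The p-quantile of Normal(μ,σ) is μ + z_p·σ, with z_{0.29} = -0.5534 and z_{0.76} = 0.7063.
Eliminate σ: μ = (z₂·x₁ − z₁·x₂)/(z₂ − z₁) = (0.7063·0.088 − (-0.5534)·0.407)/1.26 = 0.23.
Then σ = (x₂ − x₁)/(z₂ − z₁) = (0.407 − 0.088)/1.26 = 0.25.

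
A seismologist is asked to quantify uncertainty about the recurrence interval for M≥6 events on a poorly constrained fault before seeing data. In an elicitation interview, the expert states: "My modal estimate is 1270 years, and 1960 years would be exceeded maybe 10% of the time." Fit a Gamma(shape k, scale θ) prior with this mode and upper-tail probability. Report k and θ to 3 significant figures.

k ≈ 10.9, θ ≈ 128

Gamma(k,θ) with k>1 has mode (k−1)θ, so θ = 1270/(k−1).
Need P(X < 1960) = 0.9 with θ tied to k this way. Start at k = 2, θ = 1270: P(X<1960) ≈ 0.457.
Too low — raise k to concentrate. Iterating converges to k ≈ 10.9.
Then θ = 1270/(10.9−1) ≈ 128.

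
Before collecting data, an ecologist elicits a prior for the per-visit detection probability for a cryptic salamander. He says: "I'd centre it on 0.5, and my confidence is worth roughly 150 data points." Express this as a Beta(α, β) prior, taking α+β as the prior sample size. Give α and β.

Under the effective-sample-size interpretation, Beta(α, β) has prior mean α/(α+β) and prior sample size α+β.
So α+β = 150 and α/(α+β) = 0.5, giving α = 0.5·150 = 75 and β = 150 − 75 = 75.

α = 75, β = 75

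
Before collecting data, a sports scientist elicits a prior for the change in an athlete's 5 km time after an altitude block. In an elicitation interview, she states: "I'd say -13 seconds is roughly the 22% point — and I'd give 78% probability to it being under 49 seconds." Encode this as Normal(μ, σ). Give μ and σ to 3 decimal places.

For Normal(μ,σ), the p-quantile is μ + z_p·σ. Here z_{0.22} = -0.7722, z_{0.78} = 0.7722.
So -13 = μ − 0.7722σ and 49 = μ + 0.7722σ.
Subtracting: σ = (49 − -13)/(0.7722 − (-0.7722)) = 40.145.
Then μ = -13 − (-0.7722)·40.145 = 18.000.

μ = 18.000, σ = 40.145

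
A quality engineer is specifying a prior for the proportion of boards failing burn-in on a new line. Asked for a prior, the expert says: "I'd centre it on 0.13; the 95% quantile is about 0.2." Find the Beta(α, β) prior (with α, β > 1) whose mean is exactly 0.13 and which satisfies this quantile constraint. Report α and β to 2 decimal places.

With mean 0.13 fixed, write α = 0.13s, β = 0.87s where s = α+β.
Need P(θ < 0.2) = 0.95 under Beta(0.13s, 0.87s). Normal approximation: (q−m)/√(m(1−m)/s) ≈ z_{0.95} = 1.64, so s ≈ 0.13·0.87·(1.64)²/(0.2−0.13)² = 62.4.
At s = 62.4: P(θ<0.2) ≈ 0.938. Adjusting to match 0.95 gives s ≈ 72.30.
So α = 0.13·72.30 ≈ 9.40, β = 0.87·72.30 ≈ 62.90.

α ≈ 9.40, β ≈ 62.90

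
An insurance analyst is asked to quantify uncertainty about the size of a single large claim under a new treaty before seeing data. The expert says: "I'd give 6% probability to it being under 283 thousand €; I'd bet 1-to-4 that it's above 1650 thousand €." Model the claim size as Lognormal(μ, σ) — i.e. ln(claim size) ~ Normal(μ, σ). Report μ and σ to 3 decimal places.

μ ≈ 6.789, σ ≈ 0.736

If T ~ Lognormal(μ,σ) then ln T ~ Normal(μ,σ), so the p-quantile of ln T is μ + z_p·σ.
ln(283) = 5.645 and ln(1650) = 7.409; z_{0.06} = -1.555, z_{0.8} = 0.8416.
σ = (7.409 − 5.645)/(0.8416 − (-1.555)) = 0.736.
μ = 5.645 − (-1.555)·0.736 = 6.789.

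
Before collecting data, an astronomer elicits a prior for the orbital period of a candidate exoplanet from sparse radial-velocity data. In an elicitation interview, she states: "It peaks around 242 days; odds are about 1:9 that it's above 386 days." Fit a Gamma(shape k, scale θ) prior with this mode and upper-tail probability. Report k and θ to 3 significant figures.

k ≈ 9.61, θ ≈ 28.1

Gamma(k,θ) with k>1 has mode (k−1)θ, so θ = 242/(k−1).
Need P(X < 386) = 0.9 with θ tied to k this way. Start at k = 2, θ = 242: P(X<386) ≈ 0.473.
Too low — raise k to concentrate. Iterating converges to k ≈ 9.61.
Then θ = 242/(9.61−1) ≈ 28.1.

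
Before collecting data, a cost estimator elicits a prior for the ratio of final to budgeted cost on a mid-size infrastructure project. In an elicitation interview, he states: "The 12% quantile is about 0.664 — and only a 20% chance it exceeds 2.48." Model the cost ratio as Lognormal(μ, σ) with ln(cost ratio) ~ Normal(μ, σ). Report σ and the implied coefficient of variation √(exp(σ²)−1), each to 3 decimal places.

σ ≈ 0.653, CV ≈ 0.730

If T ~ Lognormal(μ,σ) then ln T ~ Normal(μ,σ), so the p-quantile of ln T is μ + z_p·σ.
ln(0.664) = -0.4095 and ln(2.48) = 0.9083; z_{0.12} = -1.175, z_{0.8} = 0.8416.
σ = (0.9083 − -0.4095)/(0.8416 − (-1.175)) = 0.653.
μ = -0.4095 − (-1.175)·0.653 = 0.358.
CV = √(exp(σ²)−1) = √(exp(0.4270)−1) = 0.730.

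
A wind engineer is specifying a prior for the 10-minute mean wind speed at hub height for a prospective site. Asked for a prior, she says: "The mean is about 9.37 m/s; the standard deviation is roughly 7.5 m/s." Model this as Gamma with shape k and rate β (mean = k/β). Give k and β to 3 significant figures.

For Gamma(k, rate β): mean = k/β, variance = k/β², so CV = 1/√k.
CV = SD/mean = 7.5/9.37 = 0.8004, hence k = 1/CV² = 1.56.
Then β = k/mean = 1.56/9.37 = 0.167.

k ≈ 1.56, β ≈ 0.167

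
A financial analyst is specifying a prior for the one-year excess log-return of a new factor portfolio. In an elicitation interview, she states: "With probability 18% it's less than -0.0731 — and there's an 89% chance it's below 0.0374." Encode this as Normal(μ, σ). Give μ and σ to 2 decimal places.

μ = -0.03, σ = 0.05

The p-quantile of Normal(μ,σ) is μ + z_p·σ, with z_{0.18} = -0.9154 and z_{0.89} = 1.227.
Eliminate σ: μ = (z₂·x₁ − z₁·x₂)/(z₂ − z₁) = (1.227·-0.0731 − (-0.9154)·0.0374)/2.142 = -0.03.
Then σ = (x₂ − x₁)/(z₂ − z₁) = (0.0374 − -0.0731)/2.142 = 0.05.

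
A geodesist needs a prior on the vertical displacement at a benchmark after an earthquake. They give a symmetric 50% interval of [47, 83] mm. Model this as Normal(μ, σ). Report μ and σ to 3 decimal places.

A symmetric 50% interval runs μ ± z·σ with z = 0.6745.
Half-width = 18, so σ = 18/0.6745 = 26.687.
μ is the interval midpoint, 65.000.

μ = 65.000, σ = 26.687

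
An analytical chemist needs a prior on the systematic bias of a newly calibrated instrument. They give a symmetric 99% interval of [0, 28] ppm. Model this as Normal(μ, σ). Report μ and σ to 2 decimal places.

μ = 14.00, σ = 5.44

A symmetric 99% interval runs μ ± z·σ with z = 2.576.
Half-width = 14, so σ = 14/2.576 = 5.44.
μ is the interval midpoint, 14.00.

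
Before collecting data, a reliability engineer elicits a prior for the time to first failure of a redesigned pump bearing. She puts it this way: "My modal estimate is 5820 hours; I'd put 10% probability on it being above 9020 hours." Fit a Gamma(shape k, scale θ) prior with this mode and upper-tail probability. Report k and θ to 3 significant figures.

k ≈ 10.7, θ ≈ 598

Gamma(k,θ) with k>1 has mode (k−1)θ, so θ = 5820/(k−1).
Need P(X < 9020) = 0.9 with θ tied to k this way. Start at k = 2, θ = 5820: P(X<9020) ≈ 0.459.
Too low — raise k to concentrate. Iterating converges to k ≈ 10.7.
Then θ = 5820/(10.7−1) ≈ 598.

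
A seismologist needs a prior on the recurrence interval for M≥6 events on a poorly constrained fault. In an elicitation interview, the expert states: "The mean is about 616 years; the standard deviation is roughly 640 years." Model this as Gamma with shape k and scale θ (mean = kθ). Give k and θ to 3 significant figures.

For Gamma(k, scale θ): mean = kθ, variance = kθ², so CV = 1/√k.
CV = SD/mean = 640/616 = 1.039, hence k = 1/CV² = 0.926.
Then θ = mean/k = 616/0.926 = 665.

k ≈ 0.926, θ ≈ 665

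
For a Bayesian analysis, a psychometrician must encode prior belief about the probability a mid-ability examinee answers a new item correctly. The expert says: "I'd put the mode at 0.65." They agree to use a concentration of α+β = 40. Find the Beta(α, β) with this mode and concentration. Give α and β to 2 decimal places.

For α,β > 1 the Beta mode is (α−1)/(α+β−2). With α+β = 40, the mode is (α−1)/38.
Set (α−1)/38 = 0.65 → α = 1 + 0.65·38 = 25.70.
β = 40 − α = 14.30.

α = 25.70, β = 14.30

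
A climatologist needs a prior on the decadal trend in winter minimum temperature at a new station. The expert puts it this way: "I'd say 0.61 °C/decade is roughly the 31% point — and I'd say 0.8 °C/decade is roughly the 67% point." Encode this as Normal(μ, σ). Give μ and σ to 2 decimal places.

The p-quantile of Normal(μ,σ) is μ + z_p·σ, with z_{0.31} = -0.4959 and z_{0.67} = 0.4399.
Eliminate σ: μ = (z₂·x₁ − z₁·x₂)/(z₂ − z₁) = (0.4399·0.61 − (-0.4959)·0.8)/0.9358 = 0.71.
Then σ = (x₂ − x₁)/(z₂ − z₁) = (0.8 − 0.61)/0.9358 = 0.20.

μ = 0.71, σ = 0.20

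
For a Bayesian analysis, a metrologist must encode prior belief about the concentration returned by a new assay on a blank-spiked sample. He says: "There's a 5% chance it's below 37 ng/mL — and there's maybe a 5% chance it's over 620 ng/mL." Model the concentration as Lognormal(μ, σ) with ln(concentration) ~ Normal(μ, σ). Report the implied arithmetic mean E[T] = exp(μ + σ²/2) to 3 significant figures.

If T ~ Lognormal(μ,σ) then ln T ~ Normal(μ,σ), so the p-quantile of ln T is μ + z_p·σ.
ln(37) = 3.611 and ln(620) = 6.43; z_{0.05} = -1.645, z_{0.95} = 1.645.
σ = (6.43 − 3.611)/(1.645 − (-1.645)) = 0.857.
μ = 3.611 − (-1.645)·0.857 = 5.020.
E[T] = exp(μ + σ²/2) = exp(5.020 + 0.3671) = 219 ng/mL.

E[T] ≈ 219 ng/mL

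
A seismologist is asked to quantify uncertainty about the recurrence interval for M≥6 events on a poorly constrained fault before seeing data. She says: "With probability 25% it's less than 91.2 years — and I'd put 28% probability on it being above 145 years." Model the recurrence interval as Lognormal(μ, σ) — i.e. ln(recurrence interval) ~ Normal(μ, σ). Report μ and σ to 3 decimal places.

If T ~ Lognormal(μ,σ) then ln T ~ Normal(μ,σ), so the p-quantile of ln T is μ + z_p·σ.
ln(91.2) = 4.513 and ln(145) = 4.977; z_{0.25} = -0.6745, z_{0.72} = 0.5828.
σ = (4.977 − 4.513)/(0.5828 − (-0.6745)) = 0.369.
μ = 4.513 − (-0.6745)·0.369 = 4.762.

μ ≈ 4.762, σ ≈ 0.369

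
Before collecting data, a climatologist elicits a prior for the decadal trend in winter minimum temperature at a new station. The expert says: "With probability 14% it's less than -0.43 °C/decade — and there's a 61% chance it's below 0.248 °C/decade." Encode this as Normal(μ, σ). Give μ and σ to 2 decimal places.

μ = 0.11, σ = 0.50

For Normal(μ,σ), the p-quantile is μ + z_p·σ. Here z_{0.14} = -1.08, z_{0.61} = 0.2793.
So -0.43 = μ − 1.08σ and 0.248 = μ + 0.2793σ.
Subtracting: σ = (0.248 − -0.43)/(0.2793 − (-1.08)) = 0.50.
Then μ = -0.43 − (-1.08)·0.50 = 0.11.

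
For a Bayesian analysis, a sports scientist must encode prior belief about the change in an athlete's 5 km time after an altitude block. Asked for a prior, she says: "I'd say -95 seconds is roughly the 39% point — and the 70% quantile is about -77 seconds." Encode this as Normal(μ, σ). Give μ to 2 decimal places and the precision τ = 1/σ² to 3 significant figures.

μ = -88.74, τ = 0.00199

The p-quantile of Normal(μ,σ) is μ + z_p·σ, with z_{0.39} = -0.2793 and z_{0.7} = 0.5244.
Eliminate σ: μ = (z₂·x₁ − z₁·x₂)/(z₂ − z₁) = (0.5244·-95 − (-0.2793)·-77)/0.8037 = -88.74.
Then σ = (x₂ − x₁)/(z₂ − z₁) = (-77 − -95)/0.8037 = 22.40.
Precision τ = 1/σ² = 1/22.4² = 0.00199.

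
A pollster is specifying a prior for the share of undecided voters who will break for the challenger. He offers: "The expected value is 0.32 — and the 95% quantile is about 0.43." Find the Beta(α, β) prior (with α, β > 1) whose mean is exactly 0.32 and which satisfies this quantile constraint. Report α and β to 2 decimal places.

α ≈ 16.45, β ≈ 34.95

With mean 0.32 fixed, write α = 0.32s, β = 0.68s where s = α+β.
Need P(θ < 0.43) = 0.95 under Beta(0.32s, 0.68s). Normal approximation: (q−m)/√(m(1−m)/s) ≈ z_{0.95} = 1.64, so s ≈ 0.32·0.68·(1.64)²/(0.43−0.32)² = 48.7.
At s = 48.7: P(θ<0.43) ≈ 0.945. Adjusting to match 0.95 gives s ≈ 51.40.
So α = 0.32·51.40 ≈ 16.45, β = 0.68·51.40 ≈ 34.95.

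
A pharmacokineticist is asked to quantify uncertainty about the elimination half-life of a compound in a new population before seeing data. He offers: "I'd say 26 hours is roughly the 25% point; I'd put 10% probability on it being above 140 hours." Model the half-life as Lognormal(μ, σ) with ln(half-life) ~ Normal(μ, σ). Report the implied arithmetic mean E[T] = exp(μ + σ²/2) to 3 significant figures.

E[T] ≈ 67.3 hours

If T ~ Lognormal(μ,σ) then ln T ~ Normal(μ,σ), so the p-quantile of ln T is μ + z_p·σ.
ln(26) = 3.258 and ln(140) = 4.942; z_{0.25} = -0.6745, z_{0.9} = 1.282.
σ = (4.942 − 3.258)/(1.282 − (-0.6745)) = 0.861.
μ = 3.258 − (-0.6745)·0.861 = 3.839.
E[T] = exp(μ + σ²/2) = exp(3.839 + 0.3704) = 67.3 hours.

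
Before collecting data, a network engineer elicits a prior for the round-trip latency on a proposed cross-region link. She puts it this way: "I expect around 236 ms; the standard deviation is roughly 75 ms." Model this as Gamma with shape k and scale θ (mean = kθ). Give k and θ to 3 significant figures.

k ≈ 9.9, θ ≈ 23.8

For Gamma(k, scale θ): mean = kθ, variance = kθ², so CV = 1/√k.
CV = SD/mean = 75/236 = 0.3178, hence k = 1/CV² = 9.9.
Then θ = mean/k = 236/9.9 = 23.8.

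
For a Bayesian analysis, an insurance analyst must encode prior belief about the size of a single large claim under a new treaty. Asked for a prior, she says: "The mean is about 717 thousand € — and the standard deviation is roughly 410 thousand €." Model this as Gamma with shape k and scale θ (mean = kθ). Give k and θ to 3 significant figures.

For Gamma(k, scale θ): mean = kθ, variance = kθ², so CV = 1/√k.
CV = SD/mean = 410/717 = 0.5718, hence k = 1/CV² = 3.06.
Then θ = mean/k = 717/3.06 = 234.

k ≈ 3.06, θ ≈ 234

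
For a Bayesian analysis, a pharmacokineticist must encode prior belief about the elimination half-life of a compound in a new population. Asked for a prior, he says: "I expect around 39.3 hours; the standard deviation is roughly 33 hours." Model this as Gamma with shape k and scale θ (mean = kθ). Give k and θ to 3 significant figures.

k ≈ 1.42, θ ≈ 27.7

For Gamma(k, scale θ): mean = kθ, variance = kθ², so CV = 1/√k.
CV = SD/mean = 33/39.3 = 0.8397, hence k = 1/CV² = 1.42.
Then θ = mean/k = 39.3/1.42 = 27.7.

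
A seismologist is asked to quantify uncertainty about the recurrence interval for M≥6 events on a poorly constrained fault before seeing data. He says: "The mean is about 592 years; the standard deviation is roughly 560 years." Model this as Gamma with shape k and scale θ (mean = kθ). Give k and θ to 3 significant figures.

k ≈ 1.12, θ ≈ 530

For Gamma(k, scale θ): mean = kθ, variance = kθ², so CV = 1/√k.
CV = SD/mean = 560/592 = 0.9459, hence k = 1/CV² = 1.12.
Then θ = mean/k = 592/1.12 = 530.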